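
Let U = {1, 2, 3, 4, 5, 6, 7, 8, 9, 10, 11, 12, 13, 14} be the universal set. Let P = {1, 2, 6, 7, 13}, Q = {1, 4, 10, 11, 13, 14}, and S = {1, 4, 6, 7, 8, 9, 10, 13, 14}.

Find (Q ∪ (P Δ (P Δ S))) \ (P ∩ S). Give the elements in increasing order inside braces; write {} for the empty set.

P Δ S = {2, 4, 8, 9, 10, 14}
P Δ (P Δ S) = {1, 4, 6, 7, 8, 9, 10, 13, 14}
Q ∪ (P Δ (P Δ S)) = {1, 4, 6, 7, 8, 9, 10, 11, 13, 14}
P ∩ S = {1, 6, 7, 13}
(Q ∪ (P Δ (P Δ S))) \ (P ∩ S) = {4, 8, 9, 10, 11, 14}

{4, 8, 9, 10, 11, 14}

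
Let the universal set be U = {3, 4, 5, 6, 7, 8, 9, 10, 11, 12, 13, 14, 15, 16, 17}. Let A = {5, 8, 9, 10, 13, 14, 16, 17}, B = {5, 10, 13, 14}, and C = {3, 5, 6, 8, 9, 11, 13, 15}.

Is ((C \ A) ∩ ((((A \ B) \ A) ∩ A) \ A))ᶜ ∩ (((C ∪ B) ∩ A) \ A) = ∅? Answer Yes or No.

C \ A = {3, 6, 11, 15}
A \ B = {8, 9, 16, 17}
(A \ B) \ A = {}
((A \ B) \ A) ∩ A = {}
(((A \ B) \ A) ∩ A) \ A = {}
(C \ A) ∩ ((((A \ B) \ A) ∩ A) \ A) = {}
((C \ A) ∩ ((((A \ B) \ A) ∩ A) \ A))ᶜ = {3, 4, 5, 6, 7, 8, 9, 10, 11, 12, 13, 14, 15, 16, 17}
C ∪ B = {3, 5, 6, 8, 9, 10, 11, 13, 14, 15}
(C ∪ B) ∩ A = {5, 8, 9, 10, 13, 14}
((C ∪ B) ∩ A) \ A = {}
{3, 4, 5, 6, 7, 8, 9, 10, 11, 12, 13, 14, 15, 16, 17} and {} share no elements.

Yes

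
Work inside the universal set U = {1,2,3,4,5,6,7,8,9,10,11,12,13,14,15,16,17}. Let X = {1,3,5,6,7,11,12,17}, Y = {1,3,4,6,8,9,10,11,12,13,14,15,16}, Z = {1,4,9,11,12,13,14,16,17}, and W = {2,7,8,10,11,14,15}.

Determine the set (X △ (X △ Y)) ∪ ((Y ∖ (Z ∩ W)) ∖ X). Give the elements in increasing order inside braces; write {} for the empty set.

X △ Y = {4,5,7,8,9,10,13,14,15,16,17}
X △ (X △ Y) = {1,3,4,6,8,9,10,11,12,13,14,15,16}
Z ∩ W = {11,14}
Y ∖ (Z ∩ W) = {1,3,4,6,8,9,10,12,13,15,16}
(Y ∖ (Z ∩ W)) ∖ X = {4,8,9,10,13,15,16}
(X △ (X △ Y)) ∪ ((Y ∖ (Z ∩ W)) ∖ X) = {1,3,4,6,8,9,10,11,12,13,14,15,16}

{1,3,4,6,8,9,10,11,12,13,14,15,16}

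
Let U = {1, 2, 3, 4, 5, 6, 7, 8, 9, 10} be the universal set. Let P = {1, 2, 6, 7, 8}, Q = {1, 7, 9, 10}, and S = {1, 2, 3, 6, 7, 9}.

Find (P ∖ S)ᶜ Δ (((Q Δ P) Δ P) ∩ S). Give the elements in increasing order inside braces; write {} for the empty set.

P ∖ S = {8}
(P ∖ S)ᶜ = {1, 2, 3, 4, 5, 6, 7, 9, 10}
Q Δ P = {2, 6, 8, 9, 10}
(Q Δ P) Δ P = {1, 7, 9, 10}
((Q Δ P) Δ P) ∩ S = {1, 7, 9}
(P ∖ S)ᶜ Δ (((Q Δ P) Δ P) ∩ S) = {2, 3, 4, 5, 6, 10}

{2, 3, 4, 5, 6, 10}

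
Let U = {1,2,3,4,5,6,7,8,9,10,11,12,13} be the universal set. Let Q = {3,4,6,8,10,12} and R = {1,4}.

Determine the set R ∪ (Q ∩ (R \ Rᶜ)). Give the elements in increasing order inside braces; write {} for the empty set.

Rᶜ = {2,3,5,6,7,8,9,10,11,12,13}
R \ Rᶜ = {1,4}
Q ∩ (R \ Rᶜ) = {4}
R ∪ (Q ∩ (R \ Rᶜ)) = {1,4}

{1,4}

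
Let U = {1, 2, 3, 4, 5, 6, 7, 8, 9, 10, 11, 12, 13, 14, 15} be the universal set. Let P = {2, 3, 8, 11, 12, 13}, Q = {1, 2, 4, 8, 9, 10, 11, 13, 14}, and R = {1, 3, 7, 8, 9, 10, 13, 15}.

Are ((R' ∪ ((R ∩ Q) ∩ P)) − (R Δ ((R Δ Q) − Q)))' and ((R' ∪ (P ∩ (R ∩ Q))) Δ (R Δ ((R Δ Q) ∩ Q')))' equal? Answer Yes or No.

R' = {2, 4, 5, 6, 11, 12, 14}
R ∩ Q = {1, 8, 9, 10, 13}
(R ∩ Q) ∩ P = {8, 13}
R' ∪ ((R ∩ Q) ∩ P) = {2, 4, 5, 6, 8, 11, 12, 13, 14}
R Δ Q = {2, 3, 4, 7, 11, 14, 15}
(R Δ Q) − Q = {3, 7, 15}
R Δ ((R Δ Q) − Q) = {1, 8, 9, 10, 13}
(R' ∪ ((R ∩ Q) ∩ P)) − (R Δ ((R Δ Q) − Q)) = {2, 4, 5, 6, 11, 12, 14}
((R' ∪ ((R ∩ Q) ∩ P)) − (R Δ ((R Δ Q) − Q)))' = {1, 3, 7, 8, 9, 10, 13, 15}
P ∩ (R ∩ Q) = {8, 13}
R' ∪ (P ∩ (R ∩ Q)) = {2, 4, 5, 6, 8, 11, 12, 13, 14}
Q' = {3, 5, 6, 7, 12, 15}
(R Δ Q) ∩ Q' = {3, 7, 15}
R Δ ((R Δ Q) ∩ Q') = {1, 8, 9, 10, 13}
(R' ∪ (P ∩ (R ∩ Q))) Δ (R Δ ((R Δ Q) ∩ Q')) = {1, 2, 4, 5, 6, 9, 10, 11, 12, 14}
((R' ∪ (P ∩ (R ∩ Q))) Δ (R Δ ((R Δ Q) ∩ Q')))' = {3, 7, 8, 13, 15}
1 ∈ ((R' ∪ ((R ∩ Q) ∩ P)) − (R Δ ((R Δ Q) − Q)))' but 1 ∉ ((R' ∪ (P ∩ (R ∩ Q))) Δ (R Δ ((R Δ Q) ∩ Q')))', so they differ.

No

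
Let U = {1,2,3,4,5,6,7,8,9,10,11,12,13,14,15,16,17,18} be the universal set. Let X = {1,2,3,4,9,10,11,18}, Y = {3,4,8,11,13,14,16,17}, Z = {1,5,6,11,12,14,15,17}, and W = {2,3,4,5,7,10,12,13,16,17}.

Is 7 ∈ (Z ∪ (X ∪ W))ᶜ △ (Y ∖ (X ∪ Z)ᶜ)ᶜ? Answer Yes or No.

Yes

7 ∉ X and 7 ∈ W, so 7 ∈ X ∪ W
7 ∉ Z and 7 ∈ (X ∪ W), so 7 ∈ Z ∪ (X ∪ W)
7 ∉ (Z ∪ (X ∪ W))ᶜ since 7 ∈ (Z ∪ (X ∪ W))
7 ∉ X and 7 ∉ Z, so 7 ∉ X ∪ Z
7 ∈ (X ∪ Z)ᶜ since 7 ∉ (X ∪ Z)
7 ∉ Y and 7 ∈ (X ∪ Z)ᶜ, so 7 ∉ Y ∖ (X ∪ Z)ᶜ
7 ∈ (Y ∖ (X ∪ Z)ᶜ)ᶜ since 7 ∉ (Y ∖ (X ∪ Z)ᶜ)
7 ∉ (Z ∪ (X ∪ W))ᶜ and 7 ∈ (Y ∖ (X ∪ Z)ᶜ)ᶜ, so 7 ∈ (Z ∪ (X ∪ W))ᶜ △ (Y ∖ (X ∪ Z)ᶜ)ᶜ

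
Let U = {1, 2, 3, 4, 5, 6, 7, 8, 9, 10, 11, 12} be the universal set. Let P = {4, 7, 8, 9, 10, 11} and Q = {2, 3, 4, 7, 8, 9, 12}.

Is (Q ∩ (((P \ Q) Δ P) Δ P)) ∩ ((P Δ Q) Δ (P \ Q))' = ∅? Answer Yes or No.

P \ Q = {10, 11}
(P \ Q) Δ P = {4, 7, 8, 9}
((P \ Q) Δ P) Δ P = {10, 11}
Q ∩ (((P \ Q) Δ P) Δ P) = {}
P Δ Q = {2, 3, 10, 11, 12}
(P Δ Q) Δ (P \ Q) = {2, 3, 12}
((P Δ Q) Δ (P \ Q))' = {1, 4, 5, 6, 7, 8, 9, 10, 11}
{} and {1, 4, 5, 6, 7, 8, 9, 10, 11} share no elements.

Yes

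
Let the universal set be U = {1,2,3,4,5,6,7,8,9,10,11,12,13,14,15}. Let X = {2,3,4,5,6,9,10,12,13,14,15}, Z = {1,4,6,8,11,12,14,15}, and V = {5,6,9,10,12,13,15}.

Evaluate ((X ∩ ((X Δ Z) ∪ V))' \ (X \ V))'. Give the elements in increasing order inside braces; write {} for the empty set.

{2,3,4,5,6,9,10,12,13,14,15}

X Δ Z = {1,2,3,5,8,9,10,11,13}
(X Δ Z) ∪ V = {1,2,3,5,6,8,9,10,11,12,13,15}
X ∩ ((X Δ Z) ∪ V) = {2,3,5,6,9,10,12,13,15}
(X ∩ ((X Δ Z) ∪ V))' = {1,4,7,8,11,14}
X \ V = {2,3,4,14}
(X ∩ ((X Δ Z) ∪ V))' \ (X \ V) = {1,7,8,11}
((X ∩ ((X Δ Z) ∪ V))' \ (X \ V))' = {2,3,4,5,6,9,10,12,13,14,15}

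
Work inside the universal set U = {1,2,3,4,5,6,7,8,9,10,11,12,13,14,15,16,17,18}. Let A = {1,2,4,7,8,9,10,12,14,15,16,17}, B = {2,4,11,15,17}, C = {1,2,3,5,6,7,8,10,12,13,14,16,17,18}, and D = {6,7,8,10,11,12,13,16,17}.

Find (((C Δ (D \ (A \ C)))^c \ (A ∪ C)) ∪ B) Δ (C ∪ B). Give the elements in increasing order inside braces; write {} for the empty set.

A \ C = {4,9,15}
D \ (A \ C) = {6,7,8,10,11,12,13,16,17}
C Δ (D \ (A \ C)) = {1,2,3,5,11,14,18}
(C Δ (D \ (A \ C)))^c = {4,6,7,8,9,10,12,13,15,16,17}
A ∪ C = {1,2,3,4,5,6,7,8,9,10,12,13,14,15,16,17,18}
(C Δ (D \ (A \ C)))^c \ (A ∪ C) = {}
((C Δ (D \ (A \ C)))^c \ (A ∪ C)) ∪ B = {2,4,11,15,17}
C ∪ B = {1,2,3,4,5,6,7,8,10,11,12,13,14,15,16,17,18}
(((C Δ (D \ (A \ C)))^c \ (A ∪ C)) ∪ B) Δ (C ∪ B) = {1,3,5,6,7,8,10,12,13,14,16,18}

{1,3,5,6,7,8,10,12,13,14,16,18}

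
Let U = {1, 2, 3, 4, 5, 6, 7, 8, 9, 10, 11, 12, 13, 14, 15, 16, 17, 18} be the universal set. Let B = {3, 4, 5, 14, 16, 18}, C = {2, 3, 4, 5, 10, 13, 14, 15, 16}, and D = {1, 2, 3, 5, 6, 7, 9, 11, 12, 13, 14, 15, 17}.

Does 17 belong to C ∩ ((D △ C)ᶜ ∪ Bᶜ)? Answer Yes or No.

17 ∈ D and 17 ∉ C, so 17 ∈ D △ C
17 ∉ (D △ C)ᶜ since 17 ∈ (D △ C)
17 ∉ B, so 17 ∈ Bᶜ
17 ∉ (D △ C)ᶜ and 17 ∈ Bᶜ, so 17 ∈ (D △ C)ᶜ ∪ Bᶜ
17 ∉ C and 17 ∈ ((D △ C)ᶜ ∪ Bᶜ), so 17 ∉ C ∩ ((D △ C)ᶜ ∪ Bᶜ)

No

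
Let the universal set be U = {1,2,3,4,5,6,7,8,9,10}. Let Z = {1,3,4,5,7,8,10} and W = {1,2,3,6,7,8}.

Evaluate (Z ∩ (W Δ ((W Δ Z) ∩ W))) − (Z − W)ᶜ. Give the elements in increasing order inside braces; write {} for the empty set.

W Δ Z = {2,4,5,6,10}
(W Δ Z) ∩ W = {2,6}
W Δ ((W Δ Z) ∩ W) = {1,3,7,8}
Z ∩ (W Δ ((W Δ Z) ∩ W)) = {1,3,7,8}
Z − W = {4,5,10}
(Z − W)ᶜ = {1,2,3,6,7,8,9}
(Z ∩ (W Δ ((W Δ Z) ∩ W))) − (Z − W)ᶜ = {}

{}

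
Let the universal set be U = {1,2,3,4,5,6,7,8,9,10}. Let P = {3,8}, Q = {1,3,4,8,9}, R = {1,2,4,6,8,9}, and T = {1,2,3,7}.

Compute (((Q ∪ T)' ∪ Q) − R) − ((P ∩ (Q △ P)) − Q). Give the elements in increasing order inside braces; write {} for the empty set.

Q ∪ T = {1,2,3,4,7,8,9}
(Q ∪ T)' = {5,6,10}
(Q ∪ T)' ∪ Q = {1,3,4,5,6,8,9,10}
((Q ∪ T)' ∪ Q) − R = {3,5,10}
Q △ P = {1,4,9}
P ∩ (Q △ P) = {}
(P ∩ (Q △ P)) − Q = {}
(((Q ∪ T)' ∪ Q) − R) − ((P ∩ (Q △ P)) − Q) = {3,5,10}

{3,5,10}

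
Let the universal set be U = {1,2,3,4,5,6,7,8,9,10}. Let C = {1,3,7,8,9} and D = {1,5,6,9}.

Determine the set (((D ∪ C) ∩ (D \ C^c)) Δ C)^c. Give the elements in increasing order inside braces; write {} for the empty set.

{1,2,4,5,6,9,10}

D ∪ C = {1,3,5,6,7,8,9}
C^c = {2,4,5,6,10}
D \ C^c = {1,9}
(D ∪ C) ∩ (D \ C^c) = {1,9}
((D ∪ C) ∩ (D \ C^c)) Δ C = {3,7,8}
(((D ∪ C) ∩ (D \ C^c)) Δ C)^c = {1,2,4,5,6,9,10}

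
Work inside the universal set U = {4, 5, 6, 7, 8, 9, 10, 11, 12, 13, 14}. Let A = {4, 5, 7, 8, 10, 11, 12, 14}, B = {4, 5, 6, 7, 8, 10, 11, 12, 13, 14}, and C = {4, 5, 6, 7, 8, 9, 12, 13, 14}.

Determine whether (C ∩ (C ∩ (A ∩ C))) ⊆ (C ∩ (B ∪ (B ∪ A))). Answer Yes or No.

Yes

A ∩ C = {4, 5, 7, 8, 12, 14}
C ∩ (A ∩ C) = {4, 5, 7, 8, 12, 14}
C ∩ (C ∩ (A ∩ C)) = {4, 5, 7, 8, 12, 14}
B ∪ A = {4, 5, 6, 7, 8, 10, 11, 12, 13, 14}
B ∪ (B ∪ A) = {4, 5, 6, 7, 8, 10, 11, 12, 13, 14}
C ∩ (B ∪ (B ∪ A)) = {4, 5, 6, 7, 8, 12, 13, 14}
Every element of {4, 5, 7, 8, 12, 14} is in {4, 5, 6, 7, 8, 12, 13, 14}, so C ∩ (C ∩ (A ∩ C)) ⊆ C ∩ (B ∪ (B ∪ A)).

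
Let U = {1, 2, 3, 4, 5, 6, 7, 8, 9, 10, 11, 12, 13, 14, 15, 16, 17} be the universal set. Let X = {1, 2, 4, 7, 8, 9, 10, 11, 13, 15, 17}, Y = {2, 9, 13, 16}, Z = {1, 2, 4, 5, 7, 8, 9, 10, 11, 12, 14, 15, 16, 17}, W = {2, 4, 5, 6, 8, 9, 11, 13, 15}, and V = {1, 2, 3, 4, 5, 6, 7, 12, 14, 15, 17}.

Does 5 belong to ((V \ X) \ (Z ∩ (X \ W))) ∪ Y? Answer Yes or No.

Yes

5 ∈ V and 5 ∉ X, so 5 ∈ V \ X
5 ∉ X and 5 ∈ W, so 5 ∉ X \ W
5 ∈ Z and 5 ∉ (X \ W), so 5 ∉ Z ∩ (X \ W)
5 ∈ (V \ X) and 5 ∉ (Z ∩ (X \ W)), so 5 ∈ (V \ X) \ (Z ∩ (X \ W))
5 ∈ ((V \ X) \ (Z ∩ (X \ W))) and 5 ∉ Y, so 5 ∈ ((V \ X) \ (Z ∩ (X \ W))) ∪ Y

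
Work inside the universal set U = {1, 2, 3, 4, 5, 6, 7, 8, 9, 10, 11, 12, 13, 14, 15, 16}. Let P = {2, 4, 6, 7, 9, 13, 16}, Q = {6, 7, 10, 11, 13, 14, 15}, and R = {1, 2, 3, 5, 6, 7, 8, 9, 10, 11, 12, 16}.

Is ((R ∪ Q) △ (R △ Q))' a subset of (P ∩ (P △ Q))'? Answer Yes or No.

R ∪ Q = {1, 2, 3, 5, 6, 7, 8, 9, 10, 11, 12, 13, 14, 15, 16}
R △ Q = {1, 2, 3, 5, 8, 9, 12, 13, 14, 15, 16}
(R ∪ Q) △ (R △ Q) = {6, 7, 10, 11}
((R ∪ Q) △ (R △ Q))' = {1, 2, 3, 4, 5, 8, 9, 12, 13, 14, 15, 16}
P △ Q = {2, 4, 9, 10, 11, 14, 15, 16}
P ∩ (P △ Q) = {2, 4, 9, 16}
(P ∩ (P △ Q))' = {1, 3, 5, 6, 7, 8, 10, 11, 12, 13, 14, 15}
2 ∈ ((R ∪ Q) △ (R △ Q))' but 2 ∉ (P ∩ (P △ Q))', so the inclusion fails.

No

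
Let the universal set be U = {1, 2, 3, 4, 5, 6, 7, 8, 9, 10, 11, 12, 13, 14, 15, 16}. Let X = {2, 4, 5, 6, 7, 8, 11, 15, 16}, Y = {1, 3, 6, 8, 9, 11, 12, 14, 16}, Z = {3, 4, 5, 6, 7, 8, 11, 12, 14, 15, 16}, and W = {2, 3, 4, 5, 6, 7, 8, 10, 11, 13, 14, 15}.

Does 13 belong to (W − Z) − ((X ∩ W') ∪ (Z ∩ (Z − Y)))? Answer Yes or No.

Yes

13 ∈ W and 13 ∉ Z, so 13 ∈ W − Z
13 ∈ W, so 13 ∉ W'
13 ∉ X and 13 ∉ W', so 13 ∉ X ∩ W'
13 ∉ Z and 13 ∉ Y, so 13 ∉ Z − Y
13 ∉ Z and 13 ∉ (Z − Y), so 13 ∉ Z ∩ (Z − Y)
13 ∉ (X ∩ W') and 13 ∉ (Z ∩ (Z − Y)), so 13 ∉ (X ∩ W') ∪ (Z ∩ (Z − Y))
13 ∈ (W − Z) and 13 ∉ ((X ∩ W') ∪ (Z ∩ (Z − Y))), so 13 ∈ (W − Z) − ((X ∩ W') ∪ (Z ∩ (Z − Y)))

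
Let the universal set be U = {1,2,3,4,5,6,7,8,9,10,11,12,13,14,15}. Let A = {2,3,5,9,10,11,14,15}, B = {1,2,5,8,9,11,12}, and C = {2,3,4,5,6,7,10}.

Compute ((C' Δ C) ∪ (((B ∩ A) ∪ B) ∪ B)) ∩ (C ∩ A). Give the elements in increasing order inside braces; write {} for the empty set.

C' = {1,8,9,11,12,13,14,15}
C' Δ C = {1,2,3,4,5,6,7,8,9,10,11,12,13,14,15}
B ∩ A = {2,5,9,11}
(B ∩ A) ∪ B = {1,2,5,8,9,11,12}
((B ∩ A) ∪ B) ∪ B = {1,2,5,8,9,11,12}
(C' Δ C) ∪ (((B ∩ A) ∪ B) ∪ B) = {1,2,3,4,5,6,7,8,9,10,11,12,13,14,15}
C ∩ A = {2,3,5,10}
((C' Δ C) ∪ (((B ∩ A) ∪ B) ∪ B)) ∩ (C ∩ A) = {2,3,5,10}

{2,3,5,10}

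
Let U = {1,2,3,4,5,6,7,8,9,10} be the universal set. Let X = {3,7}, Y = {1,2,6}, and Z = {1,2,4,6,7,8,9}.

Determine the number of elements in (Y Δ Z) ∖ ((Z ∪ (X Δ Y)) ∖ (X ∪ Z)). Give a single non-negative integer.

4

Y Δ Z = {4,7,8,9}
X Δ Y = {1,2,3,6,7}
Z ∪ (X Δ Y) = {1,2,3,4,6,7,8,9}
X ∪ Z = {1,2,3,4,6,7,8,9}
(Z ∪ (X Δ Y)) ∖ (X ∪ Z) = {}
(Y Δ Z) ∖ ((Z ∪ (X Δ Y)) ∖ (X ∪ Z)) = {4,7,8,9}
|(Y Δ Z) ∖ ((Z ∪ (X Δ Y)) ∖ (X ∪ Z))| = 4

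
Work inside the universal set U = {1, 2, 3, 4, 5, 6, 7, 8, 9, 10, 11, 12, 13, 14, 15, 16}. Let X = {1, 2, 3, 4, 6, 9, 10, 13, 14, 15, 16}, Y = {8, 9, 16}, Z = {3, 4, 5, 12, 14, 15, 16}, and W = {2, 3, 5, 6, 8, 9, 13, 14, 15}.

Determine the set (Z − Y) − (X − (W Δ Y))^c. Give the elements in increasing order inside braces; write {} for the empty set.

{4}

Z − Y = {3, 4, 5, 12, 14, 15}
W Δ Y = {2, 3, 5, 6, 13, 14, 15, 16}
X − (W Δ Y) = {1, 4, 9, 10}
(X − (W Δ Y))^c = {2, 3, 5, 6, 7, 8, 11, 12, 13, 14, 15, 16}
(Z − Y) − (X − (W Δ Y))^c = {4}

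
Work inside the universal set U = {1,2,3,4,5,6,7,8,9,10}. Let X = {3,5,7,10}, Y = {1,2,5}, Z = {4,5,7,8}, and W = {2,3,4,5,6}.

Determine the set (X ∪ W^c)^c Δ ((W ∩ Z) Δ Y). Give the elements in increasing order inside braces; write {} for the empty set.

{1,6}

W^c = {1,7,8,9,10}
X ∪ W^c = {1,3,5,7,8,9,10}
(X ∪ W^c)^c = {2,4,6}
W ∩ Z = {4,5}
(W ∩ Z) Δ Y = {1,2,4}
(X ∪ W^c)^c Δ ((W ∩ Z) Δ Y) = {1,6}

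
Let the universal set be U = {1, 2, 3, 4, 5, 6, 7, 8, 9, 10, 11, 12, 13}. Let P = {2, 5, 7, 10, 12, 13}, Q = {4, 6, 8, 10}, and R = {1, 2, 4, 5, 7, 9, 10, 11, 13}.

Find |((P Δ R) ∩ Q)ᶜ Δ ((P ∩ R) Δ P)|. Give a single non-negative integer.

11

P Δ R = {1, 4, 9, 11, 12}
(P Δ R) ∩ Q = {4}
((P Δ R) ∩ Q)ᶜ = {1, 2, 3, 5, 6, 7, 8, 9, 10, 11, 12, 13}
P ∩ R = {2, 5, 7, 10, 13}
(P ∩ R) Δ P = {12}
((P Δ R) ∩ Q)ᶜ Δ ((P ∩ R) Δ P) = {1, 2, 3, 5, 6, 7, 8, 9, 10, 11, 13}
|((P Δ R) ∩ Q)ᶜ Δ ((P ∩ R) Δ P)| = 11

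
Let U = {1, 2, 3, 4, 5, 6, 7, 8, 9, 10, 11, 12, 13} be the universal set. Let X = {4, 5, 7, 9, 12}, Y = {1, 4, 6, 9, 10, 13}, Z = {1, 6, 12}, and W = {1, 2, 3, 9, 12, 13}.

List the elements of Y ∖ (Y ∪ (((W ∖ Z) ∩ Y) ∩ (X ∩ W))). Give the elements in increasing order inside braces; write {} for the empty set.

W ∖ Z = {2, 3, 9, 13}
(W ∖ Z) ∩ Y = {9, 13}
X ∩ W = {9, 12}
((W ∖ Z) ∩ Y) ∩ (X ∩ W) = {9}
Y ∪ (((W ∖ Z) ∩ Y) ∩ (X ∩ W)) = {1, 4, 6, 9, 10, 13}
Y ∖ (Y ∪ (((W ∖ Z) ∩ Y) ∩ (X ∩ W))) = {}

{}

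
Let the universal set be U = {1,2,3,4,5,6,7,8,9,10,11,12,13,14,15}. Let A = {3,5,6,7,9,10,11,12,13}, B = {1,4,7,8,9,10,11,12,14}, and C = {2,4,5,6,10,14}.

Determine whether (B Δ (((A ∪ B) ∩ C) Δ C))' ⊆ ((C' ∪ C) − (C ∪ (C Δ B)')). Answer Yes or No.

No

A ∪ B = {1,3,4,5,6,7,8,9,10,11,12,13,14}
(A ∪ B) ∩ C = {4,5,6,10,14}
((A ∪ B) ∩ C) Δ C = {2}
B Δ (((A ∪ B) ∩ C) Δ C) = {1,2,4,7,8,9,10,11,12,14}
(B Δ (((A ∪ B) ∩ C) Δ C))' = {3,5,6,13,15}
C' = {1,3,7,8,9,11,12,13,15}
C' ∪ C = {1,2,3,4,5,6,7,8,9,10,11,12,13,14,15}
C Δ B = {1,2,5,6,7,8,9,11,12}
(C Δ B)' = {3,4,10,13,14,15}
C ∪ (C Δ B)' = {2,3,4,5,6,10,13,14,15}
(C' ∪ C) − (C ∪ (C Δ B)') = {1,7,8,9,11,12}
3 ∈ (B Δ (((A ∪ B) ∩ C) Δ C))' but 3 ∉ (C' ∪ C) − (C ∪ (C Δ B)'), so the inclusion fails.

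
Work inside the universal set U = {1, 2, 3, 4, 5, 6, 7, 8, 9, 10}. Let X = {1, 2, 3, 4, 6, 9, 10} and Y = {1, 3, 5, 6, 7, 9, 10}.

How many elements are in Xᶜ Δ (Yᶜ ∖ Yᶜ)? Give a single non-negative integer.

Xᶜ = {5, 7, 8}
Yᶜ = {2, 4, 8}
Yᶜ ∖ Yᶜ = {}
Xᶜ Δ (Yᶜ ∖ Yᶜ) = {5, 7, 8}
|Xᶜ Δ (Yᶜ ∖ Yᶜ)| = 3

3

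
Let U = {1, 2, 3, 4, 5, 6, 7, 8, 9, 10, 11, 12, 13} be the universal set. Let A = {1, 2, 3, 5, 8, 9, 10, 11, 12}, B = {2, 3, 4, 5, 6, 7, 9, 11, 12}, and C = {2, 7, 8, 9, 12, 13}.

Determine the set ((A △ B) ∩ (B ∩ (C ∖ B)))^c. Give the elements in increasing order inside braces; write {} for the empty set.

{1, 2, 3, 4, 5, 6, 7, 8, 9, 10, 11, 12, 13}

A △ B = {1, 4, 6, 7, 8, 10}
C ∖ B = {8, 13}
B ∩ (C ∖ B) = {}
(A △ B) ∩ (B ∩ (C ∖ B)) = {}
((A △ B) ∩ (B ∩ (C ∖ B)))^c = {1, 2, 3, 4, 5, 6, 7, 8, 9, 10, 11, 12, 13}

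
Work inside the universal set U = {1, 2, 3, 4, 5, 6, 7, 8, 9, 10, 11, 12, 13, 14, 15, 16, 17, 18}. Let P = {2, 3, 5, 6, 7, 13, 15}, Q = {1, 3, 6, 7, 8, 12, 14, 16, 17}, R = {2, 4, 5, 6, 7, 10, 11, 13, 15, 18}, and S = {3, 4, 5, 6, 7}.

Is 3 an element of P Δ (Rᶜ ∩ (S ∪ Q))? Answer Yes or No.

3 ∉ R, so 3 ∈ Rᶜ
3 ∈ S and 3 ∈ Q, so 3 ∈ S ∪ Q
3 ∈ Rᶜ and 3 ∈ (S ∪ Q), so 3 ∈ Rᶜ ∩ (S ∪ Q)
3 ∈ P and 3 ∈ (Rᶜ ∩ (S ∪ Q)), so 3 ∉ P Δ (Rᶜ ∩ (S ∪ Q))

No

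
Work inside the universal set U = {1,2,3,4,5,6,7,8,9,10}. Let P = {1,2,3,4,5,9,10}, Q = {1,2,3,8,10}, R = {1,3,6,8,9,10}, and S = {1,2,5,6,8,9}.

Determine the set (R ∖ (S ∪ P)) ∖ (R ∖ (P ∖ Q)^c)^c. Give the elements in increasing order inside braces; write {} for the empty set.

S ∪ P = {1,2,3,4,5,6,8,9,10}
R ∖ (S ∪ P) = {}
P ∖ Q = {4,5,9}
(P ∖ Q)^c = {1,2,3,6,7,8,10}
R ∖ (P ∖ Q)^c = {9}
(R ∖ (P ∖ Q)^c)^c = {1,2,3,4,5,6,7,8,10}
(R ∖ (S ∪ P)) ∖ (R ∖ (P ∖ Q)^c)^c = {}

{}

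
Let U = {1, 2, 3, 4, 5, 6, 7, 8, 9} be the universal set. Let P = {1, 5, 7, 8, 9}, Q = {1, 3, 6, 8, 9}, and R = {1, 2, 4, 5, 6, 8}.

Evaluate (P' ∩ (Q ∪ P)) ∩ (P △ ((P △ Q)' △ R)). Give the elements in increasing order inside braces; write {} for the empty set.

P' = {2, 3, 4, 6}
Q ∪ P = {1, 3, 5, 6, 7, 8, 9}
P' ∩ (Q ∪ P) = {3, 6}
P △ Q = {3, 5, 6, 7}
(P △ Q)' = {1, 2, 4, 8, 9}
(P △ Q)' △ R = {5, 6, 9}
P △ ((P △ Q)' △ R) = {1, 6, 7, 8}
(P' ∩ (Q ∪ P)) ∩ (P △ ((P △ Q)' △ R)) = {6}

{6}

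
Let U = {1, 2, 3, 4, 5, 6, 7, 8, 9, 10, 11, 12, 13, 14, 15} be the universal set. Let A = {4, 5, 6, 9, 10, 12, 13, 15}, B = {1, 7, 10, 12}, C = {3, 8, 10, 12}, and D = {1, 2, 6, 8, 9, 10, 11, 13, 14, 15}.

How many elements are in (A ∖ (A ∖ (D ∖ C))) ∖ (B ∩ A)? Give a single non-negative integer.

D ∖ C = {1, 2, 6, 9, 11, 13, 14, 15}
A ∖ (D ∖ C) = {4, 5, 10, 12}
A ∖ (A ∖ (D ∖ C)) = {6, 9, 13, 15}
B ∩ A = {10, 12}
(A ∖ (A ∖ (D ∖ C))) ∖ (B ∩ A) = {6, 9, 13, 15}
|(A ∖ (A ∖ (D ∖ C))) ∖ (B ∩ A)| = 4

4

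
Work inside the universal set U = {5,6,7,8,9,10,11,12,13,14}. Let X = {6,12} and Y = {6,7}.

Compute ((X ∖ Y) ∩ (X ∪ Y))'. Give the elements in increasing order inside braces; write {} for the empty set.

{5,6,7,8,9,10,11,13,14}

X ∖ Y = {12}
X ∪ Y = {6,7,12}
(X ∖ Y) ∩ (X ∪ Y) = {12}
((X ∖ Y) ∩ (X ∪ Y))' = {5,6,7,8,9,10,11,13,14}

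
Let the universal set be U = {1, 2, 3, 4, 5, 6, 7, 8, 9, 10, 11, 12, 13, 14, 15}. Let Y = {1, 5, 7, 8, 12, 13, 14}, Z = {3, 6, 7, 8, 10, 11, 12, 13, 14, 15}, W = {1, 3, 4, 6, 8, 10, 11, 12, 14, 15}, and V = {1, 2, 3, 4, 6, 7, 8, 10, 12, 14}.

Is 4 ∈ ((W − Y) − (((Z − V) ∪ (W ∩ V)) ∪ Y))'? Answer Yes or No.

Yes

4 ∈ W and 4 ∉ Y, so 4 ∈ W − Y
4 ∉ Z and 4 ∈ V, so 4 ∉ Z − V
4 ∈ W and 4 ∈ V, so 4 ∈ W ∩ V
4 ∉ (Z − V) and 4 ∈ (W ∩ V), so 4 ∈ (Z − V) ∪ (W ∩ V)
4 ∈ ((Z − V) ∪ (W ∩ V)) and 4 ∉ Y, so 4 ∈ ((Z − V) ∪ (W ∩ V)) ∪ Y
4 ∈ (W − Y) and 4 ∈ (((Z − V) ∪ (W ∩ V)) ∪ Y), so 4 ∉ (W − Y) − (((Z − V) ∪ (W ∩ V)) ∪ Y)
4 ∈ ((W − Y) − (((Z − V) ∪ (W ∩ V)) ∪ Y))' since 4 ∉ ((W − Y) − (((Z − V) ∪ (W ∩ V)) ∪ Y))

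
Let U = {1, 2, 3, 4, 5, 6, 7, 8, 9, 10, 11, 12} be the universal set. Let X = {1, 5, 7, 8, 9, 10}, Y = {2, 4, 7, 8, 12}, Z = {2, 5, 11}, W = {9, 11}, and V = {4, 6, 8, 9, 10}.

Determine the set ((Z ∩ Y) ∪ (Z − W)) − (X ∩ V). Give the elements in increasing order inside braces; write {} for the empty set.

{2, 5}

Z ∩ Y = {2}
Z − W = {2, 5}
(Z ∩ Y) ∪ (Z − W) = {2, 5}
X ∩ V = {8, 9, 10}
((Z ∩ Y) ∪ (Z − W)) − (X ∩ V) = {2, 5}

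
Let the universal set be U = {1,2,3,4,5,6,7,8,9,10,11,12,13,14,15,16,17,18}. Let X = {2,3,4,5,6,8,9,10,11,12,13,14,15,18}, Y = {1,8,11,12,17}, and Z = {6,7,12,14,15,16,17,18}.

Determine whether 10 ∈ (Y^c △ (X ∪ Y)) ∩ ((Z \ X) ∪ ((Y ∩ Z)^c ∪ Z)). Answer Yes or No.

No

10 ∉ Y, so 10 ∈ Y^c
10 ∈ X and 10 ∉ Y, so 10 ∈ X ∪ Y
10 ∈ Y^c and 10 ∈ (X ∪ Y), so 10 ∉ Y^c △ (X ∪ Y)
10 ∉ Z and 10 ∈ X, so 10 ∉ Z \ X
10 ∉ Y and 10 ∉ Z, so 10 ∉ Y ∩ Z
10 ∈ (Y ∩ Z)^c since 10 ∉ (Y ∩ Z)
10 ∈ (Y ∩ Z)^c and 10 ∉ Z, so 10 ∈ (Y ∩ Z)^c ∪ Z
10 ∉ (Z \ X) and 10 ∈ ((Y ∩ Z)^c ∪ Z), so 10 ∈ (Z \ X) ∪ ((Y ∩ Z)^c ∪ Z)
10 ∉ (Y^c △ (X ∪ Y)) and 10 ∈ ((Z \ X) ∪ ((Y ∩ Z)^c ∪ Z)), so 10 ∉ (Y^c △ (X ∪ Y)) ∩ ((Z \ X) ∪ ((Y ∩ Z)^c ∪ Z))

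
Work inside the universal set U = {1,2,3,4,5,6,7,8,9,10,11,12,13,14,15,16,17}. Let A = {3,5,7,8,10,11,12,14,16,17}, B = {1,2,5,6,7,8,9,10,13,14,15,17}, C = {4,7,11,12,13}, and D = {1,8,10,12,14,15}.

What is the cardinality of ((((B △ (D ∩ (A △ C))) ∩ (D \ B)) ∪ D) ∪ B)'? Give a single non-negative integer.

A △ C = {3,4,5,8,10,13,14,16,17}
D ∩ (A △ C) = {8,10,14}
B △ (D ∩ (A △ C)) = {1,2,5,6,7,9,13,15,17}
D \ B = {12}
(B △ (D ∩ (A △ C))) ∩ (D \ B) = {}
((B △ (D ∩ (A △ C))) ∩ (D \ B)) ∪ D = {1,8,10,12,14,15}
(((B △ (D ∩ (A △ C))) ∩ (D \ B)) ∪ D) ∪ B = {1,2,5,6,7,8,9,10,12,13,14,15,17}
((((B △ (D ∩ (A △ C))) ∩ (D \ B)) ∪ D) ∪ B)' = {3,4,11,16}
|((((B △ (D ∩ (A △ C))) ∩ (D \ B)) ∪ D) ∪ B)'| = 4

4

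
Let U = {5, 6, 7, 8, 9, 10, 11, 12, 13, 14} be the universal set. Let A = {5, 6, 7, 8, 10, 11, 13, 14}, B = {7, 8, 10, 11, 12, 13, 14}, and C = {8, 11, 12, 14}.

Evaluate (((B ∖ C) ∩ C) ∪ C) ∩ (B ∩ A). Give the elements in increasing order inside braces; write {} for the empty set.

{8, 11, 14}

B ∖ C = {7, 10, 13}
(B ∖ C) ∩ C = {}
((B ∖ C) ∩ C) ∪ C = {8, 11, 12, 14}
B ∩ A = {7, 8, 10, 11, 13, 14}
(((B ∖ C) ∩ C) ∪ C) ∩ (B ∩ A) = {8, 11, 14}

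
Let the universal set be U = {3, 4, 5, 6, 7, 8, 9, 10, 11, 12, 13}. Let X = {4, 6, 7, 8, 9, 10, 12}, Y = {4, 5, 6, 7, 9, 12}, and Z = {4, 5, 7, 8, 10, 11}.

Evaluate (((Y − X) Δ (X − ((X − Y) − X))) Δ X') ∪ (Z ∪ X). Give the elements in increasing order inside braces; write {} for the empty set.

Y − X = {5}
X − Y = {8, 10}
(X − Y) − X = {}
X − ((X − Y) − X) = {4, 6, 7, 8, 9, 10, 12}
(Y − X) Δ (X − ((X − Y) − X)) = {4, 5, 6, 7, 8, 9, 10, 12}
X' = {3, 5, 11, 13}
((Y − X) Δ (X − ((X − Y) − X))) Δ X' = {3, 4, 6, 7, 8, 9, 10, 11, 12, 13}
Z ∪ X = {4, 5, 6, 7, 8, 9, 10, 11, 12}
(((Y − X) Δ (X − ((X − Y) − X))) Δ X') ∪ (Z ∪ X) = {3, 4, 5, 6, 7, 8, 9, 10, 11, 12, 13}

{3, 4, 5, 6, 7, 8, 9, 10, 11, 12, 13}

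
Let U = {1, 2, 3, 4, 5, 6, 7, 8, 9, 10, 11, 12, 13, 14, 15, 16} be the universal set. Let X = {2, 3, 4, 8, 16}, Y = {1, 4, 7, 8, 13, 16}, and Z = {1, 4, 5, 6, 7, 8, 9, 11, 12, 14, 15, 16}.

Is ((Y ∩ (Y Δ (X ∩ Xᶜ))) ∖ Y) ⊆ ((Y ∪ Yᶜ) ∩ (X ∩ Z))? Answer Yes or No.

Xᶜ = {1, 5, 6, 7, 9, 10, 11, 12, 13, 14, 15}
X ∩ Xᶜ = {}
Y Δ (X ∩ Xᶜ) = {1, 4, 7, 8, 13, 16}
Y ∩ (Y Δ (X ∩ Xᶜ)) = {1, 4, 7, 8, 13, 16}
(Y ∩ (Y Δ (X ∩ Xᶜ))) ∖ Y = {}
Yᶜ = {2, 3, 5, 6, 9, 10, 11, 12, 14, 15}
Y ∪ Yᶜ = {1, 2, 3, 4, 5, 6, 7, 8, 9, 10, 11, 12, 13, 14, 15, 16}
X ∩ Z = {4, 8, 16}
(Y ∪ Yᶜ) ∩ (X ∩ Z) = {4, 8, 16}
Every element of {} is in {4, 8, 16}, so (Y ∩ (Y Δ (X ∩ Xᶜ))) ∖ Y ⊆ (Y ∪ Yᶜ) ∩ (X ∩ Z).

Yes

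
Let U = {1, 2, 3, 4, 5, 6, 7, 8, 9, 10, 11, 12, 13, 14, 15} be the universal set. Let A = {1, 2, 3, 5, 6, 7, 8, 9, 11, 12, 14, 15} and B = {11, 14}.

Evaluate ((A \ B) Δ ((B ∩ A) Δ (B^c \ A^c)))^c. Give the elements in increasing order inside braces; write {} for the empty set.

{1, 2, 3, 4, 5, 6, 7, 8, 9, 10, 12, 13, 15}

A \ B = {1, 2, 3, 5, 6, 7, 8, 9, 12, 15}
B ∩ A = {11, 14}
B^c = {1, 2, 3, 4, 5, 6, 7, 8, 9, 10, 12, 13, 15}
A^c = {4, 10, 13}
B^c \ A^c = {1, 2, 3, 5, 6, 7, 8, 9, 12, 15}
(B ∩ A) Δ (B^c \ A^c) = {1, 2, 3, 5, 6, 7, 8, 9, 11, 12, 14, 15}
(A \ B) Δ ((B ∩ A) Δ (B^c \ A^c)) = {11, 14}
((A \ B) Δ ((B ∩ A) Δ (B^c \ A^c)))^c = {1, 2, 3, 4, 5, 6, 7, 8, 9, 10, 12, 13, 15}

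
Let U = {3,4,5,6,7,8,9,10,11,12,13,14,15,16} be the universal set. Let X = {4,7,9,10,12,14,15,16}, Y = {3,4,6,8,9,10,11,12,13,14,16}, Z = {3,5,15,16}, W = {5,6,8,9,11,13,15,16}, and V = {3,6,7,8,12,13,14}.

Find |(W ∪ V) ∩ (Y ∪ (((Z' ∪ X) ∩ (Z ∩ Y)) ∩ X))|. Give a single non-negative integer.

9

W ∪ V = {3,5,6,7,8,9,11,12,13,14,15,16}
Z' = {4,6,7,8,9,10,11,12,13,14}
Z' ∪ X = {4,6,7,8,9,10,11,12,13,14,15,16}
Z ∩ Y = {3,16}
(Z' ∪ X) ∩ (Z ∩ Y) = {16}
((Z' ∪ X) ∩ (Z ∩ Y)) ∩ X = {16}
Y ∪ (((Z' ∪ X) ∩ (Z ∩ Y)) ∩ X) = {3,4,6,8,9,10,11,12,13,14,16}
(W ∪ V) ∩ (Y ∪ (((Z' ∪ X) ∩ (Z ∩ Y)) ∩ X)) = {3,6,8,9,11,12,13,14,16}
|(W ∪ V) ∩ (Y ∪ (((Z' ∪ X) ∩ (Z ∩ Y)) ∩ X))| = 9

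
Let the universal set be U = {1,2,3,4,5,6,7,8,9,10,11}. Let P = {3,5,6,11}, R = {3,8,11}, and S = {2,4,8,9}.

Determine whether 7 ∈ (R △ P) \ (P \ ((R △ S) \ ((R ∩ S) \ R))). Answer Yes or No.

7 ∉ R and 7 ∉ P, so 7 ∉ R △ P
7 ∉ R and 7 ∉ S, so 7 ∉ R △ S
7 ∉ R and 7 ∉ S, so 7 ∉ R ∩ S
7 ∉ (R ∩ S) and 7 ∉ R, so 7 ∉ (R ∩ S) \ R
7 ∉ (R △ S) and 7 ∉ ((R ∩ S) \ R), so 7 ∉ (R △ S) \ ((R ∩ S) \ R)
7 ∉ P and 7 ∉ ((R △ S) \ ((R ∩ S) \ R)), so 7 ∉ P \ ((R △ S) \ ((R ∩ S) \ R))
7 ∉ (R △ P) and 7 ∉ (P \ ((R △ S) \ ((R ∩ S) \ R))), so 7 ∉ (R △ P) \ (P \ ((R △ S) \ ((R ∩ S) \ R)))

No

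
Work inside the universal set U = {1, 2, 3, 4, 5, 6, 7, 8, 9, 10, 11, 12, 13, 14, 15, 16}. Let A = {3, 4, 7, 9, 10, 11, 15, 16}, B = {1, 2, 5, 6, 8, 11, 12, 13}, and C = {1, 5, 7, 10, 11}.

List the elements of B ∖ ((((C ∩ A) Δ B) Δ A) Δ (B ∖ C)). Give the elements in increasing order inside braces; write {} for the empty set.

C ∩ A = {7, 10, 11}
(C ∩ A) Δ B = {1, 2, 5, 6, 7, 8, 10, 12, 13}
((C ∩ A) Δ B) Δ A = {1, 2, 3, 4, 5, 6, 8, 9, 11, 12, 13, 15, 16}
B ∖ C = {2, 6, 8, 12, 13}
(((C ∩ A) Δ B) Δ A) Δ (B ∖ C) = {1, 3, 4, 5, 9, 11, 15, 16}
B ∖ ((((C ∩ A) Δ B) Δ A) Δ (B ∖ C)) = {2, 6, 8, 12, 13}

{2, 6, 8, 12, 13}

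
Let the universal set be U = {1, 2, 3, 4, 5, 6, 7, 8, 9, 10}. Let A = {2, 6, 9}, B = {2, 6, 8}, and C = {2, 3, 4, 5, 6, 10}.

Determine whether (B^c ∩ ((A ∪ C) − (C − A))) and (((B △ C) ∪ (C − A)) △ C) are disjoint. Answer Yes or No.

Yes

B^c = {1, 3, 4, 5, 7, 9, 10}
A ∪ C = {2, 3, 4, 5, 6, 9, 10}
C − A = {3, 4, 5, 10}
(A ∪ C) − (C − A) = {2, 6, 9}
B^c ∩ ((A ∪ C) − (C − A)) = {9}
B △ C = {3, 4, 5, 8, 10}
(B △ C) ∪ (C − A) = {3, 4, 5, 8, 10}
((B △ C) ∪ (C − A)) △ C = {2, 6, 8}
{9} and {2, 6, 8} share no elements.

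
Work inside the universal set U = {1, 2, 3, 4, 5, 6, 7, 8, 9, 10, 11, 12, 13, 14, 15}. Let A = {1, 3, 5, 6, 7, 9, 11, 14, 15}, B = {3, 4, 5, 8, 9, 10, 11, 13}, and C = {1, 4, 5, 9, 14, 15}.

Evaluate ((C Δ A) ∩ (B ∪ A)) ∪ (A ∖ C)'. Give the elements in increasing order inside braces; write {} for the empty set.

{1, 2, 3, 4, 5, 6, 7, 8, 9, 10, 11, 12, 13, 14, 15}

C Δ A = {3, 4, 6, 7, 11}
B ∪ A = {1, 3, 4, 5, 6, 7, 8, 9, 10, 11, 13, 14, 15}
(C Δ A) ∩ (B ∪ A) = {3, 4, 6, 7, 11}
A ∖ C = {3, 6, 7, 11}
(A ∖ C)' = {1, 2, 4, 5, 8, 9, 10, 12, 13, 14, 15}
((C Δ A) ∩ (B ∪ A)) ∪ (A ∖ C)' = {1, 2, 3, 4, 5, 6, 7, 8, 9, 10, 11, 12, 13, 14, 15}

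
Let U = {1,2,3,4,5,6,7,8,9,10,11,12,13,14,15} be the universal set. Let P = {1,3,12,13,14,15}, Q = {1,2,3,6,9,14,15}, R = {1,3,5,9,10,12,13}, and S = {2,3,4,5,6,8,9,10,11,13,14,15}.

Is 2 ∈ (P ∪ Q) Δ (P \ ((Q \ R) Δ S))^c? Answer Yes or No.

No

2 ∉ P and 2 ∈ Q, so 2 ∈ P ∪ Q
2 ∈ Q and 2 ∉ R, so 2 ∈ Q \ R
2 ∈ (Q \ R) and 2 ∈ S, so 2 ∉ (Q \ R) Δ S
2 ∉ P and 2 ∉ ((Q \ R) Δ S), so 2 ∉ P \ ((Q \ R) Δ S)
2 ∈ (P \ ((Q \ R) Δ S))^c since 2 ∉ (P \ ((Q \ R) Δ S))
2 ∈ (P ∪ Q) and 2 ∈ (P \ ((Q \ R) Δ S))^c, so 2 ∉ (P ∪ Q) Δ (P \ ((Q \ R) Δ S))^c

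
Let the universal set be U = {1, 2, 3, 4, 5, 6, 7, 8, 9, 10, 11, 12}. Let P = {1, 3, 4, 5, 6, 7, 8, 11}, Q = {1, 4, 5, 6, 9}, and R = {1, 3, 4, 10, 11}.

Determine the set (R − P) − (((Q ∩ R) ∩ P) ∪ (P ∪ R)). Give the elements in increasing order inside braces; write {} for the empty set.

R − P = {10}
Q ∩ R = {1, 4}
(Q ∩ R) ∩ P = {1, 4}
P ∪ R = {1, 3, 4, 5, 6, 7, 8, 10, 11}
((Q ∩ R) ∩ P) ∪ (P ∪ R) = {1, 3, 4, 5, 6, 7, 8, 10, 11}
(R − P) − (((Q ∩ R) ∩ P) ∪ (P ∪ R)) = {}

{}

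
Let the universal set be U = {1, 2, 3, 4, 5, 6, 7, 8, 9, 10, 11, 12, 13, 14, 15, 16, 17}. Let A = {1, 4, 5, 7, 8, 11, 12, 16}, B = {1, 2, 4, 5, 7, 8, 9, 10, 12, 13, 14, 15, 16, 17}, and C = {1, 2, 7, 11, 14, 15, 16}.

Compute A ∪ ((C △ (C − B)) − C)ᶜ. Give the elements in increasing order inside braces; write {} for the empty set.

{1, 2, 3, 4, 5, 6, 7, 8, 9, 10, 11, 12, 13, 14, 15, 16, 17}

C − B = {11}
C △ (C − B) = {1, 2, 7, 14, 15, 16}
(C △ (C − B)) − C = {}
((C △ (C − B)) − C)ᶜ = {1, 2, 3, 4, 5, 6, 7, 8, 9, 10, 11, 12, 13, 14, 15, 16, 17}
A ∪ ((C △ (C − B)) − C)ᶜ = {1, 2, 3, 4, 5, 6, 7, 8, 9, 10, 11, 12, 13, 14, 15, 16, 17}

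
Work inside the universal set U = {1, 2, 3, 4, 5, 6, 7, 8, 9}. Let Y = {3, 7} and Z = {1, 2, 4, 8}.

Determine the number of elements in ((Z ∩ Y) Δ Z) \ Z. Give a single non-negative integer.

Z ∩ Y = {}
(Z ∩ Y) Δ Z = {1, 2, 4, 8}
((Z ∩ Y) Δ Z) \ Z = {}
|((Z ∩ Y) Δ Z) \ Z| = 0

0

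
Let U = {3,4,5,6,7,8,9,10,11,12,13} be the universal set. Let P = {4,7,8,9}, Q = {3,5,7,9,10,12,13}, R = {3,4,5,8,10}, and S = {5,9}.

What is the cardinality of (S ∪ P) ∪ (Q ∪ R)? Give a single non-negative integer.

9

S ∪ P = {4,5,7,8,9}
Q ∪ R = {3,4,5,7,8,9,10,12,13}
(S ∪ P) ∪ (Q ∪ R) = {3,4,5,7,8,9,10,12,13}
|(S ∪ P) ∪ (Q ∪ R)| = 9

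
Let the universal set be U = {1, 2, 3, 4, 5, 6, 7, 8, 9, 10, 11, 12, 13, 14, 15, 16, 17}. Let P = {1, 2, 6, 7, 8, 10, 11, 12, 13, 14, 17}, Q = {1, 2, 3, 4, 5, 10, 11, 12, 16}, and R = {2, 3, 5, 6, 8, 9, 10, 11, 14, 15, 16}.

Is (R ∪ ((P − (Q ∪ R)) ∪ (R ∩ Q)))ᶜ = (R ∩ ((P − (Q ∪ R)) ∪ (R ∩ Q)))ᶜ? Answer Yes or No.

No

Q ∪ R = {1, 2, 3, 4, 5, 6, 8, 9, 10, 11, 12, 14, 15, 16}
P − (Q ∪ R) = {7, 13, 17}
R ∩ Q = {2, 3, 5, 10, 11, 16}
(P − (Q ∪ R)) ∪ (R ∩ Q) = {2, 3, 5, 7, 10, 11, 13, 16, 17}
R ∪ ((P − (Q ∪ R)) ∪ (R ∩ Q)) = {2, 3, 5, 6, 7, 8, 9, 10, 11, 13, 14, 15, 16, 17}
(R ∪ ((P − (Q ∪ R)) ∪ (R ∩ Q)))ᶜ = {1, 4, 12}
R ∩ ((P − (Q ∪ R)) ∪ (R ∩ Q)) = {2, 3, 5, 10, 11, 16}
(R ∩ ((P − (Q ∪ R)) ∪ (R ∩ Q)))ᶜ = {1, 4, 6, 7, 8, 9, 12, 13, 14, 15, 17}
6 ∈ (R ∩ ((P − (Q ∪ R)) ∪ (R ∩ Q)))ᶜ but 6 ∉ (R ∪ ((P − (Q ∪ R)) ∪ (R ∩ Q)))ᶜ, so they differ.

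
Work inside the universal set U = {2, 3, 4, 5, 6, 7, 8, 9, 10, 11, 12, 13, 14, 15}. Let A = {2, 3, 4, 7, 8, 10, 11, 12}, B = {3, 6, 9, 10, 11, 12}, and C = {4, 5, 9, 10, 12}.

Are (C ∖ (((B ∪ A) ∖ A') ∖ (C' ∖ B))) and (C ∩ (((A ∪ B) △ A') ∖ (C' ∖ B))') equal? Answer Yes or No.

B ∪ A = {2, 3, 4, 6, 7, 8, 9, 10, 11, 12}
A' = {5, 6, 9, 13, 14, 15}
(B ∪ A) ∖ A' = {2, 3, 4, 7, 8, 10, 11, 12}
C' = {2, 3, 6, 7, 8, 11, 13, 14, 15}
C' ∖ B = {2, 7, 8, 13, 14, 15}
((B ∪ A) ∖ A') ∖ (C' ∖ B) = {3, 4, 10, 11, 12}
C ∖ (((B ∪ A) ∖ A') ∖ (C' ∖ B)) = {5, 9}
A ∪ B = {2, 3, 4, 6, 7, 8, 9, 10, 11, 12}
(A ∪ B) △ A' = {2, 3, 4, 5, 7, 8, 10, 11, 12, 13, 14, 15}
((A ∪ B) △ A') ∖ (C' ∖ B) = {3, 4, 5, 10, 11, 12}
(((A ∪ B) △ A') ∖ (C' ∖ B))' = {2, 6, 7, 8, 9, 13, 14, 15}
C ∩ (((A ∪ B) △ A') ∖ (C' ∖ B))' = {9}
5 ∈ C ∖ (((B ∪ A) ∖ A') ∖ (C' ∖ B)) but 5 ∉ C ∩ (((A ∪ B) △ A') ∖ (C' ∖ B))', so they differ.

No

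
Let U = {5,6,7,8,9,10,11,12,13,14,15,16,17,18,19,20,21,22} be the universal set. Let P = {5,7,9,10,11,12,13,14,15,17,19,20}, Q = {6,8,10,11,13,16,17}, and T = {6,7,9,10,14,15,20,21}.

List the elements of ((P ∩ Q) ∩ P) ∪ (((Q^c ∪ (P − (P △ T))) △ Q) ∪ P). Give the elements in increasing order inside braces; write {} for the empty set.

{5,6,7,8,9,10,11,12,13,14,15,16,17,18,19,20,21,22}

P ∩ Q = {10,11,13,17}
(P ∩ Q) ∩ P = {10,11,13,17}
Q^c = {5,7,9,12,14,15,18,19,20,21,22}
P △ T = {5,6,11,12,13,17,19,21}
P − (P △ T) = {7,9,10,14,15,20}
Q^c ∪ (P − (P △ T)) = {5,7,9,10,12,14,15,18,19,20,21,22}
(Q^c ∪ (P − (P △ T))) △ Q = {5,6,7,8,9,11,12,13,14,15,16,17,18,19,20,21,22}
((Q^c ∪ (P − (P △ T))) △ Q) ∪ P = {5,6,7,8,9,10,11,12,13,14,15,16,17,18,19,20,21,22}
((P ∩ Q) ∩ P) ∪ (((Q^c ∪ (P − (P △ T))) △ Q) ∪ P) = {5,6,7,8,9,10,11,12,13,14,15,16,17,18,19,20,21,22}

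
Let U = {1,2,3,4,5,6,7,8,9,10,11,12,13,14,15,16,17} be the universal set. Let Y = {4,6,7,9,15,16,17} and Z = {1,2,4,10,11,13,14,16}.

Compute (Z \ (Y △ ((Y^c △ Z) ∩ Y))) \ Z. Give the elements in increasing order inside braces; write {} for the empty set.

{}

Y^c = {1,2,3,5,8,10,11,12,13,14}
Y^c △ Z = {3,4,5,8,12,16}
(Y^c △ Z) ∩ Y = {4,16}
Y △ ((Y^c △ Z) ∩ Y) = {6,7,9,15,17}
Z \ (Y △ ((Y^c △ Z) ∩ Y)) = {1,2,4,10,11,13,14,16}
(Z \ (Y △ ((Y^c △ Z) ∩ Y))) \ Z = {}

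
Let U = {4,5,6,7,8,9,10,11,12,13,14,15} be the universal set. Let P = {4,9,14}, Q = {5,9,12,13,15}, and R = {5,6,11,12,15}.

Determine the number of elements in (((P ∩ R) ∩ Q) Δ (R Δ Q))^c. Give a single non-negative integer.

8

P ∩ R = {}
(P ∩ R) ∩ Q = {}
R Δ Q = {6,9,11,13}
((P ∩ R) ∩ Q) Δ (R Δ Q) = {6,9,11,13}
(((P ∩ R) ∩ Q) Δ (R Δ Q))^c = {4,5,7,8,10,12,14,15}
|(((P ∩ R) ∩ Q) Δ (R Δ Q))^c| = 8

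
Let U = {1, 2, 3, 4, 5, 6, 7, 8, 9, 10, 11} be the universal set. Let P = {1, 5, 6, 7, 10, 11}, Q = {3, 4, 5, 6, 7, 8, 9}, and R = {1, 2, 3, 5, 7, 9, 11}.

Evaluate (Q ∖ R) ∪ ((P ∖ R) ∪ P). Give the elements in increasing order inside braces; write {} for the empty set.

{1, 4, 5, 6, 7, 8, 10, 11}

Q ∖ R = {4, 6, 8}
P ∖ R = {6, 10}
(P ∖ R) ∪ P = {1, 5, 6, 7, 10, 11}
(Q ∖ R) ∪ ((P ∖ R) ∪ P) = {1, 4, 5, 6, 7, 8, 10, 11}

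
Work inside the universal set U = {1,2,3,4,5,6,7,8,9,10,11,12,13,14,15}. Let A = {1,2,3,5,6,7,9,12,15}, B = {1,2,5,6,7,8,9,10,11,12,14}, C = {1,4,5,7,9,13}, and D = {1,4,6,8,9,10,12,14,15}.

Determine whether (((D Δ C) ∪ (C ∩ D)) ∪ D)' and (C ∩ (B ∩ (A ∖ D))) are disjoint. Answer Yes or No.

Yes

D Δ C = {5,6,7,8,10,12,13,14,15}
C ∩ D = {1,4,9}
(D Δ C) ∪ (C ∩ D) = {1,4,5,6,7,8,9,10,12,13,14,15}
((D Δ C) ∪ (C ∩ D)) ∪ D = {1,4,5,6,7,8,9,10,12,13,14,15}
(((D Δ C) ∪ (C ∩ D)) ∪ D)' = {2,3,11}
A ∖ D = {2,3,5,7}
B ∩ (A ∖ D) = {2,5,7}
C ∩ (B ∩ (A ∖ D)) = {5,7}
{2,3,11} and {5,7} share no elements.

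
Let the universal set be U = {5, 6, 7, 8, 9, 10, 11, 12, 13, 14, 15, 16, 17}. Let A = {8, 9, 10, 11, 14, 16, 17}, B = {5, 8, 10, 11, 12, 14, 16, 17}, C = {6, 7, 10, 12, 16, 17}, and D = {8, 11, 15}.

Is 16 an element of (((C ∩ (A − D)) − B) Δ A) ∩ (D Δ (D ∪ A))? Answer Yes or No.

Yes

16 ∈ A and 16 ∉ D, so 16 ∈ A − D
16 ∈ C and 16 ∈ (A − D), so 16 ∈ C ∩ (A − D)
16 ∈ (C ∩ (A − D)) and 16 ∈ B, so 16 ∉ (C ∩ (A − D)) − B
16 ∉ ((C ∩ (A − D)) − B) and 16 ∈ A, so 16 ∈ ((C ∩ (A − D)) − B) Δ A
16 ∉ D and 16 ∈ A, so 16 ∈ D ∪ A
16 ∉ D and 16 ∈ (D ∪ A), so 16 ∈ D Δ (D ∪ A)
16 ∈ (((C ∩ (A − D)) − B) Δ A) and 16 ∈ (D Δ (D ∪ A)), so 16 ∈ (((C ∩ (A − D)) − B) Δ A) ∩ (D Δ (D ∪ A))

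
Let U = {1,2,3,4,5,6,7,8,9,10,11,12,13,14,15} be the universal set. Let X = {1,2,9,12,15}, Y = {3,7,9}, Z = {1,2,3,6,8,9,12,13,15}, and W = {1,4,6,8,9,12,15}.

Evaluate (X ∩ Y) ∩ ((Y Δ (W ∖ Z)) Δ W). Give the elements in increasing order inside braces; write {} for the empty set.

X ∩ Y = {9}
W ∖ Z = {4}
Y Δ (W ∖ Z) = {3,4,7,9}
(Y Δ (W ∖ Z)) Δ W = {1,3,6,7,8,12,15}
(X ∩ Y) ∩ ((Y Δ (W ∖ Z)) Δ W) = {}

{}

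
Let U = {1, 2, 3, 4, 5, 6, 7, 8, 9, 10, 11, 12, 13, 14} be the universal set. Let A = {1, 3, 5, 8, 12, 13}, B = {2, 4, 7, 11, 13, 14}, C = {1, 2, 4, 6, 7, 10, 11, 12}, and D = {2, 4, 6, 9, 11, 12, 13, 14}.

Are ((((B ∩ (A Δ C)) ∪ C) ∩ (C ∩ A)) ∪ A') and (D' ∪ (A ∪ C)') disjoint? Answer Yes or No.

No

A Δ C = {2, 3, 4, 5, 6, 7, 8, 10, 11, 13}
B ∩ (A Δ C) = {2, 4, 7, 11, 13}
(B ∩ (A Δ C)) ∪ C = {1, 2, 4, 6, 7, 10, 11, 12, 13}
C ∩ A = {1, 12}
((B ∩ (A Δ C)) ∪ C) ∩ (C ∩ A) = {1, 12}
A' = {2, 4, 6, 7, 9, 10, 11, 14}
(((B ∩ (A Δ C)) ∪ C) ∩ (C ∩ A)) ∪ A' = {1, 2, 4, 6, 7, 9, 10, 11, 12, 14}
D' = {1, 3, 5, 7, 8, 10}
A ∪ C = {1, 2, 3, 4, 5, 6, 7, 8, 10, 11, 12, 13}
(A ∪ C)' = {9, 14}
D' ∪ (A ∪ C)' = {1, 3, 5, 7, 8, 9, 10, 14}
1 lies in both, so they are not disjoint.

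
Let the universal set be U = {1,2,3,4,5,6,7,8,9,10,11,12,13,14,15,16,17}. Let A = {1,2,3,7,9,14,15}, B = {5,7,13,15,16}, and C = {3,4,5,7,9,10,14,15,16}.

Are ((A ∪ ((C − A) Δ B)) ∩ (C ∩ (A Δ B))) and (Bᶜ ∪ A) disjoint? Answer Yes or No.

No

C − A = {4,5,10,16}
(C − A) Δ B = {4,7,10,13,15}
A ∪ ((C − A) Δ B) = {1,2,3,4,7,9,10,13,14,15}
A Δ B = {1,2,3,5,9,13,14,16}
C ∩ (A Δ B) = {3,5,9,14,16}
(A ∪ ((C − A) Δ B)) ∩ (C ∩ (A Δ B)) = {3,9,14}
Bᶜ = {1,2,3,4,6,8,9,10,11,12,14,17}
Bᶜ ∪ A = {1,2,3,4,6,7,8,9,10,11,12,14,15,17}
3 lies in both, so they are not disjoint.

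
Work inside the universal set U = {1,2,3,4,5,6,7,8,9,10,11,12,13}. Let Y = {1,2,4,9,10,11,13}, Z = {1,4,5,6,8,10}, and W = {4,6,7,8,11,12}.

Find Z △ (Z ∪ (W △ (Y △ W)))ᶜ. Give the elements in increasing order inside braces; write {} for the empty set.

{1,3,4,5,6,7,8,10,12}

Y △ W = {1,2,6,7,8,9,10,12,13}
W △ (Y △ W) = {1,2,4,9,10,11,13}
Z ∪ (W △ (Y △ W)) = {1,2,4,5,6,8,9,10,11,13}
(Z ∪ (W △ (Y △ W)))ᶜ = {3,7,12}
Z △ (Z ∪ (W △ (Y △ W)))ᶜ = {1,3,4,5,6,7,8,10,12}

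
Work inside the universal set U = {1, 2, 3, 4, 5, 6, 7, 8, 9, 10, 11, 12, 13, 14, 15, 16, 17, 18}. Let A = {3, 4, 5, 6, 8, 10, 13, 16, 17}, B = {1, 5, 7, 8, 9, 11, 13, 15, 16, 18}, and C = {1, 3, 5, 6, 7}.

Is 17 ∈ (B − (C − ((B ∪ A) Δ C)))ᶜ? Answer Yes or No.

Yes

17 ∉ B and 17 ∈ A, so 17 ∈ B ∪ A
17 ∈ (B ∪ A) and 17 ∉ C, so 17 ∈ (B ∪ A) Δ C
17 ∉ C and 17 ∈ ((B ∪ A) Δ C), so 17 ∉ C − ((B ∪ A) Δ C)
17 ∉ B and 17 ∉ (C − ((B ∪ A) Δ C)), so 17 ∉ B − (C − ((B ∪ A) Δ C))
17 ∈ (B − (C − ((B ∪ A) Δ C)))ᶜ since 17 ∉ (B − (C − ((B ∪ A) Δ C)))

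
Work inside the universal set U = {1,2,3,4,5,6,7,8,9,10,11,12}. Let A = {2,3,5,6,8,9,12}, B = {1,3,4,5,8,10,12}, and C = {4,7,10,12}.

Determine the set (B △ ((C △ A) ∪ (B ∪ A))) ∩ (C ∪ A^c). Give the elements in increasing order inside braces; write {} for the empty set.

C △ A = {2,3,4,5,6,7,8,9,10}
B ∪ A = {1,2,3,4,5,6,8,9,10,12}
(C △ A) ∪ (B ∪ A) = {1,2,3,4,5,6,7,8,9,10,12}
B △ ((C △ A) ∪ (B ∪ A)) = {2,6,7,9}
A^c = {1,4,7,10,11}
C ∪ A^c = {1,4,7,10,11,12}
(B △ ((C △ A) ∪ (B ∪ A))) ∩ (C ∪ A^c) = {7}

{7}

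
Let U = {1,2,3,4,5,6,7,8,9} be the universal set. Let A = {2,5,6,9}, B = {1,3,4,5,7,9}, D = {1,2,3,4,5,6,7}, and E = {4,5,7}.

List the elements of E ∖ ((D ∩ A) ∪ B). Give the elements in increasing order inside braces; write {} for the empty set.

D ∩ A = {2,5,6}
(D ∩ A) ∪ B = {1,2,3,4,5,6,7,9}
E ∖ ((D ∩ A) ∪ B) = {}

{}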